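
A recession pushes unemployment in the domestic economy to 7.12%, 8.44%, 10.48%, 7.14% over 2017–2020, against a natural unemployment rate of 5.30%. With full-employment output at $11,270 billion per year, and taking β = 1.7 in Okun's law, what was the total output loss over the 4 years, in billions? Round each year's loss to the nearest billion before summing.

Year 2017: gap = -1.7 × (7.12 - 5.3) = -3.094%, loss ≈ 11270 × 3.094/100 ≈ 349.
Year 2018: gap = -1.7 × (8.44 - 5.3) = -5.338%, loss ≈ 11270 × 5.338/100 ≈ 602.
Year 2019: gap = -1.7 × (10.48 - 5.3) = -8.806%, loss ≈ 11270 × 8.806/100 ≈ 992.
Year 2020: gap = -1.7 × (7.14 - 5.3) = -3.128%, loss ≈ 11270 × 3.128/100 ≈ 353.
Total lost output = 349 + 602 + 992 + 353 = 2296 billion.

$2,296 billion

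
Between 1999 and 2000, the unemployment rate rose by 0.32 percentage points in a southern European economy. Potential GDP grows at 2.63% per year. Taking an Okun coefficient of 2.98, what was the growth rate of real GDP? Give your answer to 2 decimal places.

Growth-rate Okun's law: g_Y = g_Y* - β × Δu.
g_Y = 2.63 - 2.98 × (0.32) = 2.63 - 0.9536 = 1.6764%, i.e. 1.68% to 2 d.p.

1.68%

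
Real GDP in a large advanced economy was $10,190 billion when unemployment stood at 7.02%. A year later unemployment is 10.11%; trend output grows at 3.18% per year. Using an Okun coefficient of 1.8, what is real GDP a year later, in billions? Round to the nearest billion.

$9,947 billion

Δu = 10.11 - 7.02 = 3.09 points.
Okun's law (growth form): g_Y = g_Y* - β × Δu = 3.18 - 1.8 × (3.09) = 3.18 - 5.562 = -2.382%.
Real GDP in the next year = 10190 × (1 - 2.382/100) = 10190 × 0.97618 ≈ 9947 billion.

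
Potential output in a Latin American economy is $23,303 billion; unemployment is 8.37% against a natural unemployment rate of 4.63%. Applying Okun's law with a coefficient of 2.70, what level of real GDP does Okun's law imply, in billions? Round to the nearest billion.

$20,950 billion

Unemployment gap = 8.37 - 4.63 = 3.74 points, so the output gap is -2.7 × 3.74 = -10.098%.
Actual GDP = 23303 × (1 - 10.098/100) = 23303 × 0.89902 ≈ 20950 billion.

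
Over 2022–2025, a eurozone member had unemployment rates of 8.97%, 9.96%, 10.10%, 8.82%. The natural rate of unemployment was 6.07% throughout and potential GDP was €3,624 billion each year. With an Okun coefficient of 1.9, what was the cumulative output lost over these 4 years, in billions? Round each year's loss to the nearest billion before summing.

Year 2022: gap = -1.9 × (8.97 - 6.07) = -5.51%, loss ≈ 3624 × 5.51/100 ≈ 200.
Year 2023: gap = -1.9 × (9.96 - 6.07) = -7.391%, loss ≈ 3624 × 7.391/100 ≈ 268.
Year 2024: gap = -1.9 × (10.1 - 6.07) = -7.657%, loss ≈ 3624 × 7.657/100 ≈ 277.
Year 2025: gap = -1.9 × (8.82 - 6.07) = -5.225%, loss ≈ 3624 × 5.225/100 ≈ 189.
Total lost output = 200 + 268 + 277 + 189 = 934 billion.

€934 billion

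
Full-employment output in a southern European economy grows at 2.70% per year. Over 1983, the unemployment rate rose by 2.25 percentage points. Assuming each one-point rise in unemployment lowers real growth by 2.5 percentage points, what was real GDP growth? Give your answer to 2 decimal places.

-2.93%

Growth-rate Okun's law: g_Y = g_Y* - β × Δu.
g_Y = 2.70 - 2.5 × (2.25) = 2.7 - 5.625 = -2.925%, i.e. -2.93% to 2 d.p.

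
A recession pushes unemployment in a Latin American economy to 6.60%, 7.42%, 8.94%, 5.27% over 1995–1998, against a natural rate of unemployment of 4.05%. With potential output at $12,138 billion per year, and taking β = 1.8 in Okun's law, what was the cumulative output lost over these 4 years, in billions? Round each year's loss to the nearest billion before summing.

Year 1995: gap = -1.8 × (6.6 - 4.05) = -4.59%, loss ≈ 12138 × 4.59/100 ≈ 557.
Year 1996: gap = -1.8 × (7.42 - 4.05) = -6.066%, loss ≈ 12138 × 6.066/100 ≈ 736.
Year 1997: gap = -1.8 × (8.94 - 4.05) = -8.802%, loss ≈ 12138 × 8.802/100 ≈ 1068.
Year 1998: gap = -1.8 × (5.27 - 4.05) = -2.196%, loss ≈ 12138 × 2.196/100 ≈ 267.
Total lost output = 557 + 736 + 1068 + 267 = 2628 billion.

$2,628 billion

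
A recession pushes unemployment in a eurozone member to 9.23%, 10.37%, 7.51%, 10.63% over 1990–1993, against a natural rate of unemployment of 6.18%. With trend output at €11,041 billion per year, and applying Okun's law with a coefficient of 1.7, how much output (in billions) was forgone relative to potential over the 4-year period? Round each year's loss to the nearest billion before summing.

Year 1990: gap = -1.7 × (9.23 - 6.18) = -5.185%, loss ≈ 11041 × 5.185/100 ≈ 572.
Year 1991: gap = -1.7 × (10.37 - 6.18) = -7.123%, loss ≈ 11041 × 7.123/100 ≈ 786.
Year 1992: gap = -1.7 × (7.51 - 6.18) = -2.261%, loss ≈ 11041 × 2.261/100 ≈ 250.
Year 1993: gap = -1.7 × (10.63 - 6.18) = -7.565%, loss ≈ 11041 × 7.565/100 ≈ 835.
Total lost output = 572 + 786 + 250 + 835 = 2443 billion.

€2,443 billion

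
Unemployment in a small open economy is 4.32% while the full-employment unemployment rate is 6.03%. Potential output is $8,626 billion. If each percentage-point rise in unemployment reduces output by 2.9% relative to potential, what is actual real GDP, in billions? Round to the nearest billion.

$9,054 billion

Unemployment gap = 4.32 - 6.03 = -1.71 points, so the output gap is -2.9 × (-1.71) = 4.959%.
Actual GDP = 8626 × (1 + 4.959/100) = 8626 × 1.04959 ≈ 9054 billion.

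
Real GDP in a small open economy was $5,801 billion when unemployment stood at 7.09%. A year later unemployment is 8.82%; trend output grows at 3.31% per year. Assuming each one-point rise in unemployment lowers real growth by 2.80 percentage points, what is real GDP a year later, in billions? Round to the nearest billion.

Δu = 8.82 - 7.09 = 1.73 points.
Okun's law (growth form): g_Y = g_Y* - β × Δu = 3.31 - 2.80 × (1.73) = 3.31 - 4.844 = -1.534%.
Real GDP in the next year = 5801 × (1 - 1.534/100) = 5801 × 0.98466 ≈ 5712 billion.

$5,712 billion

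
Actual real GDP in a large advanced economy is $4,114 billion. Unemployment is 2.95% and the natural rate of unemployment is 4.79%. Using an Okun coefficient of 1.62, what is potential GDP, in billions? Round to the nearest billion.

$3,995 billion

Unemployment gap = 2.95 - 4.79 = -1.84 points, so output gap = -1.62 × (-1.84) = 2.9808%.
Since Y = Y* × (1 + gap/100), Y* = 4114/1.029808 ≈ 3995 billion.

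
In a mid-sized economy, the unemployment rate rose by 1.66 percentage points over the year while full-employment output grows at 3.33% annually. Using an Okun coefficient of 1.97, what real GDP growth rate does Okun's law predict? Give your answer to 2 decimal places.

Growth-rate Okun's law: g_Y = g_Y* - β × Δu.
g_Y = 3.33 - 1.97 × (1.66) = 3.33 - 3.2702 = 0.0598%, i.e. 0.06% to 2 d.p.

0.06%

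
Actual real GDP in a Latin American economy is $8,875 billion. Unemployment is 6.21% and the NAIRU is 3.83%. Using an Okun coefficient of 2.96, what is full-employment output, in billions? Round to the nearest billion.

Unemployment gap = 6.21 - 3.83 = 2.38 points, so output gap = -2.96 × 2.38 = -7.0448%.
Since Y = Y* × (1 + gap/100), Y* = 8875/0.929552 ≈ 9548 billion.

$9,548 billion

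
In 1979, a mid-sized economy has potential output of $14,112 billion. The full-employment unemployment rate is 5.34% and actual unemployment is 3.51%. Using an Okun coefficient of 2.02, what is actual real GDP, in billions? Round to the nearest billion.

$14,634 billion

Unemployment gap = 3.51 - 5.34 = -1.83 points, so the output gap is -2.02 × (-1.83) = 3.6966%.
Actual GDP = 14112 × (1 + 3.6966/100) = 14112 × 1.036966 ≈ 14634 billion.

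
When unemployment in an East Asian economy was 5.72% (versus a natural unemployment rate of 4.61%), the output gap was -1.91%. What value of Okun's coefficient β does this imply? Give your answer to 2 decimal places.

β ≈ 1.72

Okun's law: output gap = -β × (u - u*).
-1.91 = -β × (5.72 - 4.61) = -β × 1.11, so β = 1.91/1.11 = 1.72.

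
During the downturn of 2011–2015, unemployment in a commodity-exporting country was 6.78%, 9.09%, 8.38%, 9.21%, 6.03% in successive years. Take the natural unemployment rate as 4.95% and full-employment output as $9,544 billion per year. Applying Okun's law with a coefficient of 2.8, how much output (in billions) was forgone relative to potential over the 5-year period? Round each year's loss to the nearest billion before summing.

$3,939 billion

Year 2011: gap = -2.8 × (6.78 - 4.95) = -5.124%, loss ≈ 9544 × 5.124/100 ≈ 489.
Year 2012: gap = -2.8 × (9.09 - 4.95) = -11.592%, loss ≈ 9544 × 11.592/100 ≈ 1106.
Year 2013: gap = -2.8 × (8.38 - 4.95) = -9.604%, loss ≈ 9544 × 9.604/100 ≈ 917.
Year 2014: gap = -2.8 × (9.21 - 4.95) = -11.928%, loss ≈ 9544 × 11.928/100 ≈ 1138.
Year 2015: gap = -2.8 × (6.03 - 4.95) = -3.024%, loss ≈ 9544 × 3.024/100 ≈ 289.
Total lost output = 489 + 1106 + 917 + 1138 + 289 = 3939 billion.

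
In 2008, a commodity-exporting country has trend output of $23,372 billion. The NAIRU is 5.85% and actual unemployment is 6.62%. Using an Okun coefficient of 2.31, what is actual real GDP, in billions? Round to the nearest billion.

Unemployment gap = 6.62 - 5.85 = 0.77 points, so the output gap is -2.31 × 0.77 = -1.7787%.
Actual GDP = 23372 × (1 - 1.7787/100) = 23372 × 0.982213 ≈ 22956 billion.

$22,956 billion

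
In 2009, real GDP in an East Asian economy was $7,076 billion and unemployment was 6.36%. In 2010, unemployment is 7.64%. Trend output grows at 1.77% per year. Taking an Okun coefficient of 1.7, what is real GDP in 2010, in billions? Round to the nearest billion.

Δu = 7.64 - 6.36 = 1.28 points.
Okun's law (growth form): g_Y = g_Y* - β × Δu = 1.77 - 1.7 × (1.28) = 1.77 - 2.176 = -0.406%.
Real GDP in the next year = 7076 × (1 - 0.406/100) = 7076 × 0.99594 ≈ 7047 billion.

$7,047 billion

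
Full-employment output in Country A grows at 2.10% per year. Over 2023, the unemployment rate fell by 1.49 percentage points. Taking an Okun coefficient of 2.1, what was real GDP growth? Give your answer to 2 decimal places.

Growth-rate Okun's law: g_Y = g_Y* - β × Δu.
g_Y = 2.10 - 2.1 × (-1.49) = 2.1 + 3.129 = 5.229%, i.e. 5.23% to 2 d.p.

5.23%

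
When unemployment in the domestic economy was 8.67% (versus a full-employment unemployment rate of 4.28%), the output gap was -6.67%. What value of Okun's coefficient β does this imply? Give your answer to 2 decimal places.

Okun's law: output gap = -β × (u - u*).
-6.67 = -β × (8.67 - 4.28) = -β × 4.39, so β = 6.67/4.39 = 1.52.

β ≈ 1.52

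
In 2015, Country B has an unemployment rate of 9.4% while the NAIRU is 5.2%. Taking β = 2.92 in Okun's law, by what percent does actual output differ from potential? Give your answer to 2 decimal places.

The unemployment gap is 9.4 - 5.2 = 4.2 percentage points.
Okun's law gives an output gap of -2.92 × 4.2 = -12.264%, i.e. 12.26% below potential.

-12.26%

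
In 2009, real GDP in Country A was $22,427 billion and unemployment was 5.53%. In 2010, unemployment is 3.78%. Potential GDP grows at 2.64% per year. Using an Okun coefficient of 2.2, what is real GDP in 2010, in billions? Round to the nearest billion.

$23,883 billion

Δu = 3.78 - 5.53 = -1.75 points.
Okun's law (growth form): g_Y = g_Y* - β × Δu = 2.64 - 2.2 × (-1.75) = 2.64 + 3.85 = 6.49%.
Real GDP in the next year = 22427 × (1 + 6.49/100) = 22427 × 1.0649 ≈ 23883 billion.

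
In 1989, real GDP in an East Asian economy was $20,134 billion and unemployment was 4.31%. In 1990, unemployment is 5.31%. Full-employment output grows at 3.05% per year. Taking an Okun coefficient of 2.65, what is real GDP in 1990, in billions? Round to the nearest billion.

$20,215 billion

Δu = 5.31 - 4.31 = 1 point.
Okun's law (growth form): g_Y = g_Y* - β × Δu = 3.05 - 2.65 × (1.00) = 3.05 - 2.65 = 0.4%.
Real GDP in the next year = 20134 × (1 + 0.4/100) = 20134 × 1.004 ≈ 20215 billion.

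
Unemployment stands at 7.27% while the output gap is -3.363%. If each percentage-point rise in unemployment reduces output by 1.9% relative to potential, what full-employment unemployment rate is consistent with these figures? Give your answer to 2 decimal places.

5.50%

From Okun's law, u - u* = -(output gap)/β = -(-3.363)/1.9 = 1.77 points.
So u* = 7.27 - 1.77 = 5.50%.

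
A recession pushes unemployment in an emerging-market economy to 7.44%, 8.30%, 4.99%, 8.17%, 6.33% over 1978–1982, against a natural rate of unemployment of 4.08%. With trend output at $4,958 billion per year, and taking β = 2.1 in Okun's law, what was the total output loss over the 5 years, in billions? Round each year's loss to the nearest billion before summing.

Year 1978: gap = -2.1 × (7.44 - 4.08) = -7.056%, loss ≈ 4958 × 7.056/100 ≈ 350.
Year 1979: gap = -2.1 × (8.3 - 4.08) = -8.862%, loss ≈ 4958 × 8.862/100 ≈ 439.
Year 1980: gap = -2.1 × (4.99 - 4.08) = -1.911%, loss ≈ 4958 × 1.911/100 ≈ 95.
Year 1981: gap = -2.1 × (8.17 - 4.08) = -8.589%, loss ≈ 4958 × 8.589/100 ≈ 426.
Year 1982: gap = -2.1 × (6.33 - 4.08) = -4.725%, loss ≈ 4958 × 4.725/100 ≈ 234.
Total lost output = 350 + 439 + 95 + 426 + 234 = 1544 billion.

$1,544 billion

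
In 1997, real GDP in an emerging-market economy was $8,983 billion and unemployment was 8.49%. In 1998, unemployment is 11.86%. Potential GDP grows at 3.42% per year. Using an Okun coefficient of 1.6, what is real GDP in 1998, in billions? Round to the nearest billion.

$8,806 billion

Δu = 11.86 - 8.49 = 3.37 points.
Okun's law (growth form): g_Y = g_Y* - β × Δu = 3.42 - 1.6 × (3.37) = 3.42 - 5.392 = -1.972%.
Real GDP in the next year = 8983 × (1 - 1.972/100) = 8983 × 0.98028 ≈ 8806 billion.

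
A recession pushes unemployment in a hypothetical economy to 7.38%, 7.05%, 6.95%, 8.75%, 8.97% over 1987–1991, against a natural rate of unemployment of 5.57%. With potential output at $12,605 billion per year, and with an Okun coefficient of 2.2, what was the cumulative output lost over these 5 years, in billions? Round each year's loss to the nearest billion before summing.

$3,120 billion

Year 1987: gap = -2.2 × (7.38 - 5.57) = -3.982%, loss ≈ 12605 × 3.982/100 ≈ 502.
Year 1988: gap = -2.2 × (7.05 - 5.57) = -3.256%, loss ≈ 12605 × 3.256/100 ≈ 410.
Year 1989: gap = -2.2 × (6.95 - 5.57) = -3.036%, loss ≈ 12605 × 3.036/100 ≈ 383.
Year 1990: gap = -2.2 × (8.75 - 5.57) = -6.996%, loss ≈ 12605 × 6.996/100 ≈ 882.
Year 1991: gap = -2.2 × (8.97 - 5.57) = -7.48%, loss ≈ 12605 × 7.48/100 ≈ 943.
Total lost output = 502 + 410 + 383 + 882 + 943 = 3120 billion.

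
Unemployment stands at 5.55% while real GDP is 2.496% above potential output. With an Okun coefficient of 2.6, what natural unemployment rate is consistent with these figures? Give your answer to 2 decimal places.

From Okun's law, u - u* = -(output gap)/β = -(2.496)/2.6 = -0.96 points.
So u* = 5.55 + 0.96 = 6.51%.

6.51%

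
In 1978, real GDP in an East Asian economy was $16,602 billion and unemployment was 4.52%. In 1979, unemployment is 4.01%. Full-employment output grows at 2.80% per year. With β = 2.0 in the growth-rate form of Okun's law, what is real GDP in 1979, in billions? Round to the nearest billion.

$17,236 billion

Δu = 4.01 - 4.52 = -0.51 points.
Okun's law (growth form): g_Y = g_Y* - β × Δu = 2.80 - 2.0 × (-0.51) = 2.8 + 1.02 = 3.82%.
Real GDP in the next year = 16602 × (1 + 3.82/100) = 16602 × 1.0382 ≈ 17236 billion.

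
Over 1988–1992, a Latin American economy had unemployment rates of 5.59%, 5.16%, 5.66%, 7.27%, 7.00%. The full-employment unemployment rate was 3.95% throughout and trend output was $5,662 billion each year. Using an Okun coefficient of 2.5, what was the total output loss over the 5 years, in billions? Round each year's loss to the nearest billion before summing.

$1,547 billion

Year 1988: gap = -2.5 × (5.59 - 3.95) = -4.1%, loss ≈ 5662 × 4.1/100 ≈ 232.
Year 1989: gap = -2.5 × (5.16 - 3.95) = -3.025%, loss ≈ 5662 × 3.025/100 ≈ 171.
Year 1990: gap = -2.5 × (5.66 - 3.95) = -4.275%, loss ≈ 5662 × 4.275/100 ≈ 242.
Year 1991: gap = -2.5 × (7.27 - 3.95) = -8.3%, loss ≈ 5662 × 8.3/100 ≈ 470.
Year 1992: gap = -2.5 × (7 - 3.95) = -7.625%, loss ≈ 5662 × 7.625/100 ≈ 432.
Total lost output = 232 + 171 + 242 + 470 + 432 = 1547 billion.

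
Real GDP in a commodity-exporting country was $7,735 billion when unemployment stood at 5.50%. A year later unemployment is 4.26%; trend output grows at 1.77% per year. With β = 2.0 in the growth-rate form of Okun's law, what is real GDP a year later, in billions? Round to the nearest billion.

Δu = 4.26 - 5.5 = -1.24 points.
Okun's law (growth form): g_Y = g_Y* - β × Δu = 1.77 - 2.0 × (-1.24) = 1.77 + 2.48 = 4.25%.
Real GDP in the next year = 7735 × (1 + 4.25/100) = 7735 × 1.0425 ≈ 8064 billion.

$8,064 billion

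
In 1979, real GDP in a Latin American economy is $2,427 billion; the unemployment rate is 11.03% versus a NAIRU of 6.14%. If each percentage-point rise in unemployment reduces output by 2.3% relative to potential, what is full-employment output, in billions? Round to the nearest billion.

Unemployment gap = 11.03 - 6.14 = 4.89 points, so output gap = -2.3 × 4.89 = -11.247%.
Since Y = Y* × (1 + gap/100), Y* = 2427/0.88753 ≈ 2735 billion.

$2,735 billion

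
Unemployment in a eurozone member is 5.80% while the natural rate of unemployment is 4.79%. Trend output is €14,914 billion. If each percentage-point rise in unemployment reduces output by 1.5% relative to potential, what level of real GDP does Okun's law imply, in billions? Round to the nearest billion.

Unemployment gap = 5.8 - 4.79 = 1.01 points, so the output gap is -1.5 × 1.01 = -1.515%.
Actual GDP = 14914 × (1 - 1.515/100) = 14914 × 0.98485 ≈ 14688 billion.

€14,688 billion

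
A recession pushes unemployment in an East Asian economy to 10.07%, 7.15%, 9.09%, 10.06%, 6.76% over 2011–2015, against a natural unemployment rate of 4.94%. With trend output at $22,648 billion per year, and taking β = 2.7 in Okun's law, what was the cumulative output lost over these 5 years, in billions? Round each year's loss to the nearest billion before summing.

$11,270 billion

Year 2011: gap = -2.7 × (10.07 - 4.94) = -13.851%, loss ≈ 22648 × 13.851/100 ≈ 3137.
Year 2012: gap = -2.7 × (7.15 - 4.94) = -5.967%, loss ≈ 22648 × 5.967/100 ≈ 1351.
Year 2013: gap = -2.7 × (9.09 - 4.94) = -11.205%, loss ≈ 22648 × 11.205/100 ≈ 2538.
Year 2014: gap = -2.7 × (10.06 - 4.94) = -13.824%, loss ≈ 22648 × 13.824/100 ≈ 3131.
Year 2015: gap = -2.7 × (6.76 - 4.94) = -4.914%, loss ≈ 22648 × 4.914/100 ≈ 1113.
Total lost output = 3137 + 1351 + 2538 + 3131 + 1113 = 11270 billion.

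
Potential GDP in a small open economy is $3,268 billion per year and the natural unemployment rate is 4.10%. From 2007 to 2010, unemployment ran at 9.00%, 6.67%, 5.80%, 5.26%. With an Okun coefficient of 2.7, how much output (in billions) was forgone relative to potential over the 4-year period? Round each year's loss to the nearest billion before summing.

$911 billion

Year 2007: gap = -2.7 × (9 - 4.1) = -13.23%, loss ≈ 3268 × 13.23/100 ≈ 432.
Year 2008: gap = -2.7 × (6.67 - 4.1) = -6.939%, loss ≈ 3268 × 6.939/100 ≈ 227.
Year 2009: gap = -2.7 × (5.8 - 4.1) = -4.59%, loss ≈ 3268 × 4.59/100 ≈ 150.
Year 2010: gap = -2.7 × (5.26 - 4.1) = -3.132%, loss ≈ 3268 × 3.132/100 ≈ 102.
Total lost output = 432 + 227 + 150 + 102 = 911 billion.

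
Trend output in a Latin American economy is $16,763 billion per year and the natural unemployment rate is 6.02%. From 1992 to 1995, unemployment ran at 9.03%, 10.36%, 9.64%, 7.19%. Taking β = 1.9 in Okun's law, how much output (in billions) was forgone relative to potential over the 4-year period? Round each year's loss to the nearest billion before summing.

Year 1992: gap = -1.9 × (9.03 - 6.02) = -5.719%, loss ≈ 16763 × 5.719/100 ≈ 959.
Year 1993: gap = -1.9 × (10.36 - 6.02) = -8.246%, loss ≈ 16763 × 8.246/100 ≈ 1382.
Year 1994: gap = -1.9 × (9.64 - 6.02) = -6.878%, loss ≈ 16763 × 6.878/100 ≈ 1153.
Year 1995: gap = -1.9 × (7.19 - 6.02) = -2.223%, loss ≈ 16763 × 2.223/100 ≈ 373.
Total lost output = 959 + 1382 + 1153 + 373 = 3867 billion.

$3,867 billion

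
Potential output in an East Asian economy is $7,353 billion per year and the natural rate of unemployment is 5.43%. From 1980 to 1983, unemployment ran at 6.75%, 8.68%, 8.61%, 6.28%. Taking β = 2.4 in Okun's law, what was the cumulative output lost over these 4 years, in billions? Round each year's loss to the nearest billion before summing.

Year 1980: gap = -2.4 × (6.75 - 5.43) = -3.168%, loss ≈ 7353 × 3.168/100 ≈ 233.
Year 1981: gap = -2.4 × (8.68 - 5.43) = -7.8%, loss ≈ 7353 × 7.8/100 ≈ 574.
Year 1982: gap = -2.4 × (8.61 - 5.43) = -7.632%, loss ≈ 7353 × 7.632/100 ≈ 561.
Year 1983: gap = -2.4 × (6.28 - 5.43) = -2.04%, loss ≈ 7353 × 2.04/100 ≈ 150.
Total lost output = 233 + 574 + 561 + 150 = 1518 billion.

$1,518 billion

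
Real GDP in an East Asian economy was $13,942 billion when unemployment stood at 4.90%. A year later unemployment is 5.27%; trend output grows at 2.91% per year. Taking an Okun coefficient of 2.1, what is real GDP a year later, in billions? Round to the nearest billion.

Δu = 5.27 - 4.9 = 0.37 points.
Okun's law (growth form): g_Y = g_Y* - β × Δu = 2.91 - 2.1 × (0.37) = 2.91 - 0.777 = 2.133%.
Real GDP in the next year = 13942 × (1 + 2.133/100) = 13942 × 1.02133 ≈ 14239 billion.

$14,239 billion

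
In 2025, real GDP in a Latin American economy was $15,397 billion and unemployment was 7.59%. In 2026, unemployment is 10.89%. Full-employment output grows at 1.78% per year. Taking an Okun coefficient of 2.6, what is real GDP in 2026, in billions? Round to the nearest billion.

Δu = 10.89 - 7.59 = 3.3 points.
Okun's law (growth form): g_Y = g_Y* - β × Δu = 1.78 - 2.6 × (3.30) = 1.78 - 8.58 = -6.8%.
Real GDP in the next year = 15397 × (1 - 6.8/100) = 15397 × 0.932 ≈ 14350 billion.

$14,350 billion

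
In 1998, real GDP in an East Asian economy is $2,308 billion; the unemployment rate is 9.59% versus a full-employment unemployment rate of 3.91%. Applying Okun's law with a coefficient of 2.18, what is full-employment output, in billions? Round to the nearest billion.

$2,634 billion

Unemployment gap = 9.59 - 3.91 = 5.68 points, so output gap = -2.18 × 5.68 = -12.3824%.
Since Y = Y* × (1 + gap/100), Y* = 2308/0.876176 ≈ 2634 billion.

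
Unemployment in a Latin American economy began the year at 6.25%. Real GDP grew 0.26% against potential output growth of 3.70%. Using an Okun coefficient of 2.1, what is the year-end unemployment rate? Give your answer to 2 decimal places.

Growth-rate Okun's law: g_Y = g_Y* - β × Δu, so Δu = (g_Y* - g_Y)/β.
Δu = (3.7 - 0.26)/2.1 = 3.44/2.1 = 1.64 percentage points.
Year-end unemployment = 6.25 + 1.64 = 7.89%.

7.89%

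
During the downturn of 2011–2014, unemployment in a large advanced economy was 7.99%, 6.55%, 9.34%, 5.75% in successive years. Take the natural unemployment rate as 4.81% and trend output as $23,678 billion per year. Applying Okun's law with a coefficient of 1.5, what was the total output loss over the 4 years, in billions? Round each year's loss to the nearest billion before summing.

Year 2011: gap = -1.5 × (7.99 - 4.81) = -4.77%, loss ≈ 23678 × 4.77/100 ≈ 1129.
Year 2012: gap = -1.5 × (6.55 - 4.81) = -2.61%, loss ≈ 23678 × 2.61/100 ≈ 618.
Year 2013: gap = -1.5 × (9.34 - 4.81) = -6.795%, loss ≈ 23678 × 6.795/100 ≈ 1609.
Year 2014: gap = -1.5 × (5.75 - 4.81) = -1.41%, loss ≈ 23678 × 1.41/100 ≈ 334.
Total lost output = 1129 + 618 + 1609 + 334 = 3690 billion.

$3,690 billion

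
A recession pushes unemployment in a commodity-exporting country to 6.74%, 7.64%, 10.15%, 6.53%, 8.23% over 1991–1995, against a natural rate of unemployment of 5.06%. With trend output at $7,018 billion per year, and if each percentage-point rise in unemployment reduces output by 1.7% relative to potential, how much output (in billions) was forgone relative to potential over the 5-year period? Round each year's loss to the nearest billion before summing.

$1,668 billion

Year 1991: gap = -1.7 × (6.74 - 5.06) = -2.856%, loss ≈ 7018 × 2.856/100 ≈ 200.
Year 1992: gap = -1.7 × (7.64 - 5.06) = -4.386%, loss ≈ 7018 × 4.386/100 ≈ 308.
Year 1993: gap = -1.7 × (10.15 - 5.06) = -8.653%, loss ≈ 7018 × 8.653/100 ≈ 607.
Year 1994: gap = -1.7 × (6.53 - 5.06) = -2.499%, loss ≈ 7018 × 2.499/100 ≈ 175.
Year 1995: gap = -1.7 × (8.23 - 5.06) = -5.389%, loss ≈ 7018 × 5.389/100 ≈ 378.
Total lost output = 200 + 308 + 607 + 175 + 378 = 1668 billion.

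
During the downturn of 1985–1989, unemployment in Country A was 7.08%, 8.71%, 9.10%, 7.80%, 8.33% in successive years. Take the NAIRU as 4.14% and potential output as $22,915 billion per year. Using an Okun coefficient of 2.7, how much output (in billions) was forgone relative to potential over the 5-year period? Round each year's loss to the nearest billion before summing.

Year 1985: gap = -2.7 × (7.08 - 4.14) = -7.938%, loss ≈ 22915 × 7.938/100 ≈ 1819.
Year 1986: gap = -2.7 × (8.71 - 4.14) = -12.339%, loss ≈ 22915 × 12.339/100 ≈ 2827.
Year 1987: gap = -2.7 × (9.1 - 4.14) = -13.392%, loss ≈ 22915 × 13.392/100 ≈ 3069.
Year 1988: gap = -2.7 × (7.8 - 4.14) = -9.882%, loss ≈ 22915 × 9.882/100 ≈ 2264.
Year 1989: gap = -2.7 × (8.33 - 4.14) = -11.313%, loss ≈ 22915 × 11.313/100 ≈ 2592.
Total lost output = 1819 + 2827 + 3069 + 2264 + 2592 = 12571 billion.

$12,571 billion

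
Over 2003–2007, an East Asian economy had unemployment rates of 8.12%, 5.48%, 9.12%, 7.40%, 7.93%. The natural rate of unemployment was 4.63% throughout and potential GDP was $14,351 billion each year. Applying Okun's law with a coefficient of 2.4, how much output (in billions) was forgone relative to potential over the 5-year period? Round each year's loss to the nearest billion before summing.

Year 2003: gap = -2.4 × (8.12 - 4.63) = -8.376%, loss ≈ 14351 × 8.376/100 ≈ 1202.
Year 2004: gap = -2.4 × (5.48 - 4.63) = -2.04%, loss ≈ 14351 × 2.04/100 ≈ 293.
Year 2005: gap = -2.4 × (9.12 - 4.63) = -10.776%, loss ≈ 14351 × 10.776/100 ≈ 1546.
Year 2006: gap = -2.4 × (7.4 - 4.63) = -6.648%, loss ≈ 14351 × 6.648/100 ≈ 954.
Year 2007: gap = -2.4 × (7.93 - 4.63) = -7.92%, loss ≈ 14351 × 7.92/100 ≈ 1137.
Total lost output = 1202 + 293 + 1546 + 954 + 1137 = 5132 billion.

$5,132 billion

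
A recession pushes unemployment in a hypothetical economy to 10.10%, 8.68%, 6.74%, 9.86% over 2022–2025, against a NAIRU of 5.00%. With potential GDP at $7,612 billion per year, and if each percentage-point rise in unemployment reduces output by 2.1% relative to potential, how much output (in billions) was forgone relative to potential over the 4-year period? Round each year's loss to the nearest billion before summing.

$2,458 billion

Year 2022: gap = -2.1 × (10.1 - 5) = -10.71%, loss ≈ 7612 × 10.71/100 ≈ 815.
Year 2023: gap = -2.1 × (8.68 - 5) = -7.728%, loss ≈ 7612 × 7.728/100 ≈ 588.
Year 2024: gap = -2.1 × (6.74 - 5) = -3.654%, loss ≈ 7612 × 3.654/100 ≈ 278.
Year 2025: gap = -2.1 × (9.86 - 5) = -10.206%, loss ≈ 7612 × 10.206/100 ≈ 777.
Total lost output = 815 + 588 + 278 + 777 = 2458 billion.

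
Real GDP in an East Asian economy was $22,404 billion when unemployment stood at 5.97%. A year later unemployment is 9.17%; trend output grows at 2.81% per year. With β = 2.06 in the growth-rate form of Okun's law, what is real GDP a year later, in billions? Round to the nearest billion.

Δu = 9.17 - 5.97 = 3.2 points.
Okun's law (growth form): g_Y = g_Y* - β × Δu = 2.81 - 2.06 × (3.20) = 2.81 - 6.592 = -3.782%.
Real GDP in the next year = 22404 × (1 - 3.782/100) = 22404 × 0.96218 ≈ 21557 billion.

$21,557 billion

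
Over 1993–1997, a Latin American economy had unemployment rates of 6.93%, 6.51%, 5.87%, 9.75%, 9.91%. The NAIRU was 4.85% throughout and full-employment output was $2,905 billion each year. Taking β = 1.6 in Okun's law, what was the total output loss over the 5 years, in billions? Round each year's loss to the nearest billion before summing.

$684 billion

Year 1993: gap = -1.6 × (6.93 - 4.85) = -3.328%, loss ≈ 2905 × 3.328/100 ≈ 97.
Year 1994: gap = -1.6 × (6.51 - 4.85) = -2.656%, loss ≈ 2905 × 2.656/100 ≈ 77.
Year 1995: gap = -1.6 × (5.87 - 4.85) = -1.632%, loss ≈ 2905 × 1.632/100 ≈ 47.
Year 1996: gap = -1.6 × (9.75 - 4.85) = -7.84%, loss ≈ 2905 × 7.84/100 ≈ 228.
Year 1997: gap = -1.6 × (9.91 - 4.85) = -8.096%, loss ≈ 2905 × 8.096/100 ≈ 235.
Total lost output = 97 + 77 + 47 + 228 + 235 = 684 billion.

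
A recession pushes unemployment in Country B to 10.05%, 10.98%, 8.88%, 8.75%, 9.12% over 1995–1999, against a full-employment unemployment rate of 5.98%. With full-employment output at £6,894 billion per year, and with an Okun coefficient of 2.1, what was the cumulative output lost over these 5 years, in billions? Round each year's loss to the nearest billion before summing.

Year 1995: gap = -2.1 × (10.05 - 5.98) = -8.547%, loss ≈ 6894 × 8.547/100 ≈ 589.
Year 1996: gap = -2.1 × (10.98 - 5.98) = -10.5%, loss ≈ 6894 × 10.5/100 ≈ 724.
Year 1997: gap = -2.1 × (8.88 - 5.98) = -6.09%, loss ≈ 6894 × 6.09/100 ≈ 420.
Year 1998: gap = -2.1 × (8.75 - 5.98) = -5.817%, loss ≈ 6894 × 5.817/100 ≈ 401.
Year 1999: gap = -2.1 × (9.12 - 5.98) = -6.594%, loss ≈ 6894 × 6.594/100 ≈ 455.
Total lost output = 589 + 724 + 420 + 401 + 455 = 2589 billion.

£2,589 billion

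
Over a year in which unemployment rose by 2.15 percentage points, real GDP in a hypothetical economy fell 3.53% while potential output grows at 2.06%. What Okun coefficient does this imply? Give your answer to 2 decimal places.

Growth form: g_Y = g_Y* - β × Δu, so β = (g_Y* - g_Y)/Δu.
β = (2.06 + 3.53)/2.15 = 5.59/2.15 = 2.60.

β ≈ 2.60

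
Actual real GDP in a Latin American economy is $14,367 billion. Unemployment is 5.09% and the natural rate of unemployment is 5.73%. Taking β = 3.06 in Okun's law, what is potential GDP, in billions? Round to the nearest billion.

Unemployment gap = 5.09 - 5.73 = -0.64 points, so output gap = -3.06 × (-0.64) = 1.9584%.
Since Y = Y* × (1 + gap/100), Y* = 14367/1.019584 ≈ 14091 billion.

$14,091 billion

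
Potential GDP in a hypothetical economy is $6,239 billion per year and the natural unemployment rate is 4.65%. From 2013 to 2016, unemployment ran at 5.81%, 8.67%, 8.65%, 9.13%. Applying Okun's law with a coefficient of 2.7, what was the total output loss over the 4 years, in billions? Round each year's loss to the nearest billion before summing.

Year 2013: gap = -2.7 × (5.81 - 4.65) = -3.132%, loss ≈ 6239 × 3.132/100 ≈ 195.
Year 2014: gap = -2.7 × (8.67 - 4.65) = -10.854%, loss ≈ 6239 × 10.854/100 ≈ 677.
Year 2015: gap = -2.7 × (8.65 - 4.65) = -10.8%, loss ≈ 6239 × 10.8/100 ≈ 674.
Year 2016: gap = -2.7 × (9.13 - 4.65) = -12.096%, loss ≈ 6239 × 12.096/100 ≈ 755.
Total lost output = 195 + 677 + 674 + 755 = 2301 billion.

$2,301 billion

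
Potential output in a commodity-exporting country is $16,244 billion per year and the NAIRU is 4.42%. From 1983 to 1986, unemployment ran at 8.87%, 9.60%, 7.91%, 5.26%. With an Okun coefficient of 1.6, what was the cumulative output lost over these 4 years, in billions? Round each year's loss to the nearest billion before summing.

$3,628 billion

Year 1983: gap = -1.6 × (8.87 - 4.42) = -7.12%, loss ≈ 16244 × 7.12/100 ≈ 1157.
Year 1984: gap = -1.6 × (9.6 - 4.42) = -8.288%, loss ≈ 16244 × 8.288/100 ≈ 1346.
Year 1985: gap = -1.6 × (7.91 - 4.42) = -5.584%, loss ≈ 16244 × 5.584/100 ≈ 907.
Year 1986: gap = -1.6 × (5.26 - 4.42) = -1.344%, loss ≈ 16244 × 1.344/100 ≈ 218.
Total lost output = 1157 + 1346 + 907 + 218 = 3628 billion.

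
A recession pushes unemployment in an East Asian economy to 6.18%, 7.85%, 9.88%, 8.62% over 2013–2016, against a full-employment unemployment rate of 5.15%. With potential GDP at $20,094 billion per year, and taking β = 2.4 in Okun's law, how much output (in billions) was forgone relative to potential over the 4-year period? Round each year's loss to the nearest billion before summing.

Year 2013: gap = -2.4 × (6.18 - 5.15) = -2.472%, loss ≈ 20094 × 2.472/100 ≈ 497.
Year 2014: gap = -2.4 × (7.85 - 5.15) = -6.48%, loss ≈ 20094 × 6.48/100 ≈ 1302.
Year 2015: gap = -2.4 × (9.88 - 5.15) = -11.352%, loss ≈ 20094 × 11.352/100 ≈ 2281.
Year 2016: gap = -2.4 × (8.62 - 5.15) = -8.328%, loss ≈ 20094 × 8.328/100 ≈ 1673.
Total lost output = 497 + 1302 + 2281 + 1673 = 5753 billion.

$5,753 billion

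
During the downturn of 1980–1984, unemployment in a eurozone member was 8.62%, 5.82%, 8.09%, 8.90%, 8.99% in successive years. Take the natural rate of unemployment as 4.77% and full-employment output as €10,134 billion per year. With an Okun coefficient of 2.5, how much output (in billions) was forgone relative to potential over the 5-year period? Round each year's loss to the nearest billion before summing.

Year 1980: gap = -2.5 × (8.62 - 4.77) = -9.625%, loss ≈ 10134 × 9.625/100 ≈ 975.
Year 1981: gap = -2.5 × (5.82 - 4.77) = -2.625%, loss ≈ 10134 × 2.625/100 ≈ 266.
Year 1982: gap = -2.5 × (8.09 - 4.77) = -8.3%, loss ≈ 10134 × 8.3/100 ≈ 841.
Year 1983: gap = -2.5 × (8.9 - 4.77) = -10.325%, loss ≈ 10134 × 10.325/100 ≈ 1046.
Year 1984: gap = -2.5 × (8.99 - 4.77) = -10.55%, loss ≈ 10134 × 10.55/100 ≈ 1069.
Total lost output = 975 + 266 + 841 + 1046 + 1069 = 4197 billion.

€4,197 billion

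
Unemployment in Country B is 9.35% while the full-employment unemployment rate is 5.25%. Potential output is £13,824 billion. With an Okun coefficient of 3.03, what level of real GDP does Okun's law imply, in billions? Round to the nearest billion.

Unemployment gap = 9.35 - 5.25 = 4.1 points, so the output gap is -3.03 × 4.1 = -12.423%.
Actual GDP = 13824 × (1 - 12.423/100) = 13824 × 0.87577 ≈ 12107 billion.

£12,107 billion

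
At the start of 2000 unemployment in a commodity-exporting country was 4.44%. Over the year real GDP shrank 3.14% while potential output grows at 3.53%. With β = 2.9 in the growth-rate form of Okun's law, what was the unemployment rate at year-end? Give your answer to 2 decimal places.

6.74%

Growth-rate Okun's law: g_Y = g_Y* - β × Δu, so Δu = (g_Y* - g_Y)/β.
Δu = (3.53 + 3.14)/2.9 = 6.67/2.9 = 2.30 percentage points.
Year-end unemployment = 4.44 + 2.3 = 6.74%.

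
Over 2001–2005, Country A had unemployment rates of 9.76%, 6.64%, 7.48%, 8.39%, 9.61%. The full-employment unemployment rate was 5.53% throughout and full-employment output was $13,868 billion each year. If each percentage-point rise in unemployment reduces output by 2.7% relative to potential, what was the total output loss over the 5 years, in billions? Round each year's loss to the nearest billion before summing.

Year 2001: gap = -2.7 × (9.76 - 5.53) = -11.421%, loss ≈ 13868 × 11.421/100 ≈ 1584.
Year 2002: gap = -2.7 × (6.64 - 5.53) = -2.997%, loss ≈ 13868 × 2.997/100 ≈ 416.
Year 2003: gap = -2.7 × (7.48 - 5.53) = -5.265%, loss ≈ 13868 × 5.265/100 ≈ 730.
Year 2004: gap = -2.7 × (8.39 - 5.53) = -7.722%, loss ≈ 13868 × 7.722/100 ≈ 1071.
Year 2005: gap = -2.7 × (9.61 - 5.53) = -11.016%, loss ≈ 13868 × 11.016/100 ≈ 1528.
Total lost output = 1584 + 416 + 730 + 1071 + 1528 = 5329 billion.

$5,329 billion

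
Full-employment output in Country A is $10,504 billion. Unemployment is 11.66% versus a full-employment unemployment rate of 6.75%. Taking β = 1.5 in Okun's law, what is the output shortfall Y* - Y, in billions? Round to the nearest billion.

Output gap = -1.5 × (11.66 - 6.75) = -1.5 × 4.91 = -7.365%.
Actual GDP ≈ 10504 × 0.92635 ≈ 9730 billion, so the shortfall is 10504 - 9730 = 774 billion.

$774 billion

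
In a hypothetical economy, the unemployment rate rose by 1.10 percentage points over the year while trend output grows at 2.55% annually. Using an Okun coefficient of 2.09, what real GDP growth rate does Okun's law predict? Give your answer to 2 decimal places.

0.25%

Growth-rate Okun's law: g_Y = g_Y* - β × Δu.
g_Y = 2.55 - 2.09 × (1.10) = 2.55 - 2.299 = 0.251%, i.e. 0.25% to 2 d.p.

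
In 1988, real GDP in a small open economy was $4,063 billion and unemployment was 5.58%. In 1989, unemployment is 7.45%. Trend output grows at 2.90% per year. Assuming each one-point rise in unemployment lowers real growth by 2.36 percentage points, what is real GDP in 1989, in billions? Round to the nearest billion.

Δu = 7.45 - 5.58 = 1.87 points.
Okun's law (growth form): g_Y = g_Y* - β × Δu = 2.90 - 2.36 × (1.87) = 2.9 - 4.4132 = -1.5132%.
Real GDP in the next year = 4063 × (1 - 1.5132/100) = 4063 × 0.984868 ≈ 4002 billion.

$4,002 billion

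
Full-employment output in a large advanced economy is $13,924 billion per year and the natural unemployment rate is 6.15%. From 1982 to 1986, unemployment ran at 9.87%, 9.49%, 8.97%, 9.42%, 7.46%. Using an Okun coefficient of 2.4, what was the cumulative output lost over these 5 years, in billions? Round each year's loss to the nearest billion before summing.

$4,832 billion

Year 1982: gap = -2.4 × (9.87 - 6.15) = -8.928%, loss ≈ 13924 × 8.928/100 ≈ 1243.
Year 1983: gap = -2.4 × (9.49 - 6.15) = -8.016%, loss ≈ 13924 × 8.016/100 ≈ 1116.
Year 1984: gap = -2.4 × (8.97 - 6.15) = -6.768%, loss ≈ 13924 × 6.768/100 ≈ 942.
Year 1985: gap = -2.4 × (9.42 - 6.15) = -7.848%, loss ≈ 13924 × 7.848/100 ≈ 1093.
Year 1986: gap = -2.4 × (7.46 - 6.15) = -3.144%, loss ≈ 13924 × 3.144/100 ≈ 438.
Total lost output = 1243 + 1116 + 942 + 1093 + 438 = 4832 billion.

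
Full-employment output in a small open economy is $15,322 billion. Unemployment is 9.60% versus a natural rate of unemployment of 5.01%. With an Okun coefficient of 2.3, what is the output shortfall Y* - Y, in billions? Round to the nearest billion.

Output gap = -2.3 × (9.6 - 5.01) = -2.3 × 4.59 = -10.557%.
Actual GDP ≈ 15322 × 0.89443 ≈ 13704 billion, so the shortfall is 15322 - 13704 = 1618 billion.

$1,618 billion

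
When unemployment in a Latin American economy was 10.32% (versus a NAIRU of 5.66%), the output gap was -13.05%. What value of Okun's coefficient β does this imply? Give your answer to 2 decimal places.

β ≈ 2.80

Okun's law: output gap = -β × (u - u*).
-13.05 = -β × (10.32 - 5.66) = -β × 4.66, so β = 13.05/4.66 = 2.80.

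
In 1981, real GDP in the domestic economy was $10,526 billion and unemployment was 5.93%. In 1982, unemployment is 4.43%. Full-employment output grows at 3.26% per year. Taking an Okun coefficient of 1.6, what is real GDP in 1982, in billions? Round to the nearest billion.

Δu = 4.43 - 5.93 = -1.5 points.
Okun's law (growth form): g_Y = g_Y* - β × Δu = 3.26 - 1.6 × (-1.50) = 3.26 + 2.4 = 5.66%.
Real GDP in the next year = 10526 × (1 + 5.66/100) = 10526 × 1.0566 ≈ 11122 billion.

$11,122 billion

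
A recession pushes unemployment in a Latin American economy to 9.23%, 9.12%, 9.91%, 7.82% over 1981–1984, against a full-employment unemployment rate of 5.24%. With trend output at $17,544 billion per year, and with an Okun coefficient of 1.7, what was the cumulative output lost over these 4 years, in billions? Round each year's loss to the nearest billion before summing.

$4,509 billion

Year 1981: gap = -1.7 × (9.23 - 5.24) = -6.783%, loss ≈ 17544 × 6.783/100 ≈ 1190.
Year 1982: gap = -1.7 × (9.12 - 5.24) = -6.596%, loss ≈ 17544 × 6.596/100 ≈ 1157.
Year 1983: gap = -1.7 × (9.91 - 5.24) = -7.939%, loss ≈ 17544 × 7.939/100 ≈ 1393.
Year 1984: gap = -1.7 × (7.82 - 5.24) = -4.386%, loss ≈ 17544 × 4.386/100 ≈ 769.
Total lost output = 1190 + 1157 + 1393 + 769 = 4509 billion.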